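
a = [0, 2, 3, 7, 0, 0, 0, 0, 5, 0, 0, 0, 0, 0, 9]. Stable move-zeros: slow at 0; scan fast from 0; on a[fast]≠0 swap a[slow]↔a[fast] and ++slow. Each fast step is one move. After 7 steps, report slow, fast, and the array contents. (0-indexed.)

slow=3, fast=7, a=[2, 3, 7, 0, 0, 0, 0, 0, 5, 0, 0, 0, 0, 0, 9]

slow=0 fast=0: a[fast]=0, fast++
slow=0 fast=1: a[fast]=2≠0 swap→a[0]=2, slow++,fast++
slow=1 fast=2: a[fast]=3≠0 swap→a[1]=3, slow++,fast++
slow=2 fast=3: a[fast]=7≠0 swap→a[2]=7, slow++,fast++
slow=3 fast=4: a[fast]=0, fast++
slow=3 fast=5: a[fast]=0, fast++
slow=3 fast=6: a[fast]=0, fast++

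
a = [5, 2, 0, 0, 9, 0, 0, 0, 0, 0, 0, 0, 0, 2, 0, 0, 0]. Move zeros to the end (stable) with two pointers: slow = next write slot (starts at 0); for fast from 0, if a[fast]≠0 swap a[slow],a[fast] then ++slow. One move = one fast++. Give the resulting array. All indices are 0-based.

(s=0,f=0) a[fast]=5≠0 swap→a[0]=5 → slow++,fast++
(s=1,f=1) a[fast]=2≠0 swap→a[1]=2 → slow++,fast++
(s=2,f=2) a[fast]=0 → fast++
(s=2,f=3) a[fast]=0 → fast++
(s=2,f=4) a[fast]=9≠0 swap→a[2]=9 → slow++,fast++
(s=3,f=5) a[fast]=0 → fast++
(s=3,f=6) a[fast]=0 → fast++
(s=3,f=7) a[fast]=0 → fast++
(s=3,f=8) a[fast]=0 → fast++
(s=3,f=9) a[fast]=0 → fast++
(s=3,f=10) a[fast]=0 → fast++
(s=3,f=11) a[fast]=0 → fast++
(s=3,f=12) a[fast]=0 → fast++
(s=3,f=13) a[fast]=2≠0 swap→a[3]=2 → slow++,fast++
(s=4,f=14) a[fast]=0 → fast++
(s=4,f=15) a[fast]=0 → fast++
(s=4,f=16) a[fast]=0 → fast++

[5, 2, 9, 2, 0, 0, 0, 0, 0, 0, 0, 0, 0, 0, 0, 0, 0]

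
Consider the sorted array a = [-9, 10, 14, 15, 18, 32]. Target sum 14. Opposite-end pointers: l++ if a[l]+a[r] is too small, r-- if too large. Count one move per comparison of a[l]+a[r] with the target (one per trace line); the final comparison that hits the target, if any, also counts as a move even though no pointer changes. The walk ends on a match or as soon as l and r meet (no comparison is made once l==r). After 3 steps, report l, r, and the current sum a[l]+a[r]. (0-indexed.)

l=1, r=3, sum=25

[0,5] -9+32=23 >14 → r--
[0,4] -9+18=9 <14 → l++
[1,4] 10+18=28 >14 → r--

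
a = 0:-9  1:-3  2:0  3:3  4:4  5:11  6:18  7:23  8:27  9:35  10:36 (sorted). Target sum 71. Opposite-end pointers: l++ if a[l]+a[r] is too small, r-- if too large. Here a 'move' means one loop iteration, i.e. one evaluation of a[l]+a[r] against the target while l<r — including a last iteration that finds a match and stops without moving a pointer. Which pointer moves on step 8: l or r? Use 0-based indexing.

l

[0,10] -9+36=27 <71 → l++
[1,10] -3+36=33 <71 → l++
[2,10] 0+36=36 <71 → l++
[3,10] 3+36=39 <71 → l++
[4,10] 4+36=40 <71 → l++
[5,10] 11+36=47 <71 → l++
[6,10] 18+36=54 <71 → l++
[7,10] 23+36=59 <71 → l++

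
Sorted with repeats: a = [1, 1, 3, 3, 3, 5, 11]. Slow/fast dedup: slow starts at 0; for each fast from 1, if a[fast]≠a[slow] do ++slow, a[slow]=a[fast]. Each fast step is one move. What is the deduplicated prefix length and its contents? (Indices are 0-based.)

slow=0 fast=1: a[fast]=1=a[slow] dup, fast++
slow=0 fast=2: a[fast]=3≠a[slow]=1 write a[1]=3, slow++,fast++
slow=1 fast=3: a[fast]=3=a[slow] dup, fast++
slow=1 fast=4: a[fast]=3=a[slow] dup, fast++
slow=1 fast=5: a[fast]=5≠a[slow]=3 write a[2]=5, slow++,fast++
slow=2 fast=6: a[fast]=11≠a[slow]=5 write a[3]=11, slow++,fast++

length 4; prefix = [1, 3, 5, 11]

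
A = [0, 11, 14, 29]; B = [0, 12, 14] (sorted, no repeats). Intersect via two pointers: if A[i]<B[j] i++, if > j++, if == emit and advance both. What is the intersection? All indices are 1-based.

[i=1,j=1] 0==0 emit → i++,j++
[i=2,j=2] 11<12 → i++
[i=3,j=2] 14>12 → j++
[i=3,j=3] 14==14 emit → i++,j++

intersection = [0, 14]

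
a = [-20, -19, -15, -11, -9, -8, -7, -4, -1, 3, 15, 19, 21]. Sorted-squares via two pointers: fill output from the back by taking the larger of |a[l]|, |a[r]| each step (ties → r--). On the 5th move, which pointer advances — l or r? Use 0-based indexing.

[0,12] |-20|<=|21| out[12]=441 → r--
[0,11] |-20|>|19| out[11]=400 → l++
[1,11] |-19|<=|19| out[10]=361 → r--
[1,10] |-19|>|15| out[9]=361 → l++
[2,10] |-15|<=|15| out[8]=225 → r--

r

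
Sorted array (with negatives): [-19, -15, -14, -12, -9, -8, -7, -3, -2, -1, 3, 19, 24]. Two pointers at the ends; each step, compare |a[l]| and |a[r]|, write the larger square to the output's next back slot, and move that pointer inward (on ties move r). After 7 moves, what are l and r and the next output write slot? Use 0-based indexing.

l=5, r=10, next write slot=5

l=0 r=12: |-19|<=|24| out[12]=576, r--
l=0 r=11: |-19|<=|19| out[11]=361, r--
l=0 r=10: |-19|>|3| out[10]=361, l++
l=1 r=10: |-15|>|3| out[9]=225, l++
l=2 r=10: |-14|>|3| out[8]=196, l++
l=3 r=10: |-12|>|3| out[7]=144, l++
l=4 r=10: |-9|>|3| out[6]=81, l++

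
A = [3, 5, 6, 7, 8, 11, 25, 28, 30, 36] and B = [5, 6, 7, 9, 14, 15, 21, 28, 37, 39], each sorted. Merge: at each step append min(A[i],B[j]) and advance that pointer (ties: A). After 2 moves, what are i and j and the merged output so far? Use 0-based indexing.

i=2, j=0, merged so far=[3, 5]

[i=0,j=0] A[i]=3<=B[j]=5 take 3 → i++
[i=1,j=0] A[i]=5<=B[j]=5 take 5 → i++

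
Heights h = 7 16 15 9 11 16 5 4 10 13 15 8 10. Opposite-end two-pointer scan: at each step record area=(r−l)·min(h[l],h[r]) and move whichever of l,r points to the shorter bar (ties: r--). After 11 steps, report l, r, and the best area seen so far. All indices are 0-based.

[0,12] min(7,10)*12=84 best=84 * → l++
[1,12] min(16,10)*11=110 best=110 * → r--
[1,11] min(16,8)*10=80 best=110 → r--
[1,10] min(16,15)*9=135 best=135 * → r--
[1,9] min(16,13)*8=104 best=135 → r--
[1,8] min(16,10)*7=70 best=135 → r--
[1,7] min(16,4)*6=24 best=135 → r--
[1,6] min(16,5)*5=25 best=135 → r--
[1,5] min(16,16)*4=64 best=135 → r--
[1,4] min(16,11)*3=33 best=135 → r--
[1,3] min(16,9)*2=18 best=135 → r--

l=1, r=2, best area=135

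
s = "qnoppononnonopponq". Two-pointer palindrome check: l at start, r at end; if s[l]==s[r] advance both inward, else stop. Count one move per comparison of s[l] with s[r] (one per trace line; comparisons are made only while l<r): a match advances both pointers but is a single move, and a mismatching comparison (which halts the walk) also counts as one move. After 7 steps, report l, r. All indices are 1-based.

l=1 r=18: 'q'=='q', l++,r--
l=2 r=17: 'n'=='n', l++,r--
l=3 r=16: 'o'=='o', l++,r--
l=4 r=15: 'p'=='p', l++,r--
l=5 r=14: 'p'=='p', l++,r--
l=6 r=13: 'o'=='o', l++,r--
l=7 r=12: 'n'=='n', l++,r--

l=8, r=11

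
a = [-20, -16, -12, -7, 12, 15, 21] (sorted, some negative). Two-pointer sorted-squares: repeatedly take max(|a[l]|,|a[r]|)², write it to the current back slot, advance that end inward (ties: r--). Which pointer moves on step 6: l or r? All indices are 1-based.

l=1 r=7: |-20|<=|21| out[7]=441, r--
l=1 r=6: |-20|>|15| out[6]=400, l++
l=2 r=6: |-16|>|15| out[5]=256, l++
l=3 r=6: |-12|<=|15| out[4]=225, r--
l=3 r=5: |-12|<=|12| out[3]=144, r--
l=3 r=4: |-12|>|-7| out[2]=144, l++

l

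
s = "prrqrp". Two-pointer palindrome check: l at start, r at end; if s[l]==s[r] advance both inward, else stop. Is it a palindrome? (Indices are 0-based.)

not a palindrome (mismatch at 2,3)

l=0 r=5: 'p'=='p', l++,r--
l=1 r=4: 'r'=='r', l++,r--
l=2 r=3: 'r'!='q', stop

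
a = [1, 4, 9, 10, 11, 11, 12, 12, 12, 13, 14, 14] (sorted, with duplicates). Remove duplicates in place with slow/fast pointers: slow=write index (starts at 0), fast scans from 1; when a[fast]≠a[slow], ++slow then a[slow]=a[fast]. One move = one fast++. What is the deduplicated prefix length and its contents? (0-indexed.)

length 8; prefix = [1, 4, 9, 10, 11, 12, 13, 14]

(s=0,f=1) a[fast]=4≠a[slow]=1 write a[1]=4 → slow++,fast++
(s=1,f=2) a[fast]=9≠a[slow]=4 write a[2]=9 → slow++,fast++
(s=2,f=3) a[fast]=10≠a[slow]=9 write a[3]=10 → slow++,fast++
(s=3,f=4) a[fast]=11≠a[slow]=10 write a[4]=11 → slow++,fast++
(s=4,f=5) a[fast]=11=a[slow] dup → fast++
(s=4,f=6) a[fast]=12≠a[slow]=11 write a[5]=12 → slow++,fast++
(s=5,f=7) a[fast]=12=a[slow] dup → fast++
(s=5,f=8) a[fast]=12=a[slow] dup → fast++
(s=5,f=9) a[fast]=13≠a[slow]=12 write a[6]=13 → slow++,fast++
(s=6,f=10) a[fast]=14≠a[slow]=13 write a[7]=14 → slow++,fast++
(s=7,f=11) a[fast]=14=a[slow] dup → fast++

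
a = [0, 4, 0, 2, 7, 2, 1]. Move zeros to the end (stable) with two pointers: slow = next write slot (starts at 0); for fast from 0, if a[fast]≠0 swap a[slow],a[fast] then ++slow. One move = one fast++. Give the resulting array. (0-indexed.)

[4, 2, 7, 2, 1, 0, 0]

(s=0,f=0) a[fast]=0 → fast++
(s=0,f=1) a[fast]=4≠0 swap→a[0]=4 → slow++,fast++
(s=1,f=2) a[fast]=0 → fast++
(s=1,f=3) a[fast]=2≠0 swap→a[1]=2 → slow++,fast++
(s=2,f=4) a[fast]=7≠0 swap→a[2]=7 → slow++,fast++
(s=3,f=5) a[fast]=2≠0 swap→a[3]=2 → slow++,fast++
(s=4,f=6) a[fast]=1≠0 swap→a[4]=1 → slow++,fast++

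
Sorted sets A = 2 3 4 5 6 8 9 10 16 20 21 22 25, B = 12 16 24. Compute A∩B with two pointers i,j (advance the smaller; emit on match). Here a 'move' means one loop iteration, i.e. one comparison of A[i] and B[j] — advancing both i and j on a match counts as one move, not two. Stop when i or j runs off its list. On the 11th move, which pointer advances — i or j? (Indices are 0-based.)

[i=0,j=0] 2<12 → i++
[i=1,j=0] 3<12 → i++
[i=2,j=0] 4<12 → i++
[i=3,j=0] 5<12 → i++
[i=4,j=0] 6<12 → i++
[i=5,j=0] 8<12 → i++
[i=6,j=0] 9<12 → i++
[i=7,j=0] 10<12 → i++
[i=8,j=0] 16>12 → j++
[i=8,j=1] 16==16 emit → i++,j++
[i=9,j=2] 20<24 → i++

i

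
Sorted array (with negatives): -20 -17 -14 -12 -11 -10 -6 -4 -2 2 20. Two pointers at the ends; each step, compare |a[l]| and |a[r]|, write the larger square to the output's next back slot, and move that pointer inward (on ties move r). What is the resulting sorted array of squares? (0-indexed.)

[0,10] |-20|<=|20| out[10]=400 → r--
[0,9] |-20|>|2| out[9]=400 → l++
[1,9] |-17|>|2| out[8]=289 → l++
[2,9] |-14|>|2| out[7]=196 → l++
[3,9] |-12|>|2| out[6]=144 → l++
[4,9] |-11|>|2| out[5]=121 → l++
[5,9] |-10|>|2| out[4]=100 → l++
[6,9] |-6|>|2| out[3]=36 → l++
[7,9] |-4|>|2| out[2]=16 → l++
[8,9] |-2|<=|2| out[1]=4 → r--
[8,8] |-2|<=|-2| out[0]=4 → r--

[4, 4, 16, 36, 100, 121, 144, 196, 289, 400, 400]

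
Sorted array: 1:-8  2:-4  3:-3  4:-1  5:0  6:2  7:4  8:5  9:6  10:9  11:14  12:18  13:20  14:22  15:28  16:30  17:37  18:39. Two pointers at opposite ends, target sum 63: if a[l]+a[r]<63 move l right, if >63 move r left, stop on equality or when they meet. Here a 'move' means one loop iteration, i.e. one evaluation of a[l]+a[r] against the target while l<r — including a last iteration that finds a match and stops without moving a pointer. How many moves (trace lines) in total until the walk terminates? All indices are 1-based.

17 moves

l=1 r=18: -8+39=31 <63, l++
l=2 r=18: -4+39=35 <63, l++
l=3 r=18: -3+39=36 <63, l++
l=4 r=18: -1+39=38 <63, l++
l=5 r=18: 0+39=39 <63, l++
l=6 r=18: 2+39=41 <63, l++
l=7 r=18: 4+39=43 <63, l++
l=8 r=18: 5+39=44 <63, l++
l=9 r=18: 6+39=45 <63, l++
l=10 r=18: 9+39=48 <63, l++
l=11 r=18: 14+39=53 <63, l++
l=12 r=18: 18+39=57 <63, l++
l=13 r=18: 20+39=59 <63, l++
l=14 r=18: 22+39=61 <63, l++
l=15 r=18: 28+39=67 >63, r--
l=15 r=17: 28+37=65 >63, r--
l=15 r=16: 28+30=58 <63, l++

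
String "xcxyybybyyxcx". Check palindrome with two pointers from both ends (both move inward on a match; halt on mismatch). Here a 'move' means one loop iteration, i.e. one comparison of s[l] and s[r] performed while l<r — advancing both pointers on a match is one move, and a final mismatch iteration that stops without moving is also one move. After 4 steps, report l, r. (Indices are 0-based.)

l=4, r=8

[0,12] 'x'=='x' → l++,r--
[1,11] 'c'=='c' → l++,r--
[2,10] 'x'=='x' → l++,r--
[3,9] 'y'=='y' → l++,r--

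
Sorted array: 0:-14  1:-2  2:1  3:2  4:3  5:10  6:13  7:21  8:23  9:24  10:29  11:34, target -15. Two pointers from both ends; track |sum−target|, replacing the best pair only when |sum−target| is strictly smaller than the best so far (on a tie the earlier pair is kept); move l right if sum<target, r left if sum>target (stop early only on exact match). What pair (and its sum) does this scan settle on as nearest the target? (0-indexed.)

pair (-14, -2) with sum -16 (|Δ|=1)

[0,11] -14+34=20 d=35 * → r--
[0,10] -14+29=15 d=30 * → r--
[0,9] -14+24=10 d=25 * → r--
[0,8] -14+23=9 d=24 * → r--
[0,7] -14+21=7 d=22 * → r--
[0,6] -14+13=-1 d=14 * → r--
[0,5] -14+10=-4 d=11 * → r--
[0,4] -14+3=-11 d=4 * → r--
[0,3] -14+2=-12 d=3 * → r--
[0,2] -14+1=-13 d=2 * → r--
[0,1] -14+-2=-16 d=1 * → l++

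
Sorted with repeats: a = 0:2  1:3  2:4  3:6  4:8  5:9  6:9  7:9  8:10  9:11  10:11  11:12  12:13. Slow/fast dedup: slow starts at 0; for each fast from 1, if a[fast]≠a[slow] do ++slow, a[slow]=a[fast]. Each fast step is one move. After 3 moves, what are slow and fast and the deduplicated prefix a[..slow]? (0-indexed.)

slow=3, fast=4, prefix=[2, 3, 4, 6]

slow=0 fast=1: a[fast]=3≠a[slow]=2 write a[1]=3, slow++,fast++
slow=1 fast=2: a[fast]=4≠a[slow]=3 write a[2]=4, slow++,fast++
slow=2 fast=3: a[fast]=6≠a[slow]=4 write a[3]=6, slow++,fast++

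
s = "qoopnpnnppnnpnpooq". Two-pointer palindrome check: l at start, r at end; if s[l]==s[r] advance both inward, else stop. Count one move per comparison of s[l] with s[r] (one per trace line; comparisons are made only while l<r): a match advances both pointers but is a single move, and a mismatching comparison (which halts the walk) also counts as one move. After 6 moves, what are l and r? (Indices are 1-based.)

l=7, r=12

[1,18] 'q'=='q' → l++,r--
[2,17] 'o'=='o' → l++,r--
[3,16] 'o'=='o' → l++,r--
[4,15] 'p'=='p' → l++,r--
[5,14] 'n'=='n' → l++,r--
[6,13] 'p'=='p' → l++,r--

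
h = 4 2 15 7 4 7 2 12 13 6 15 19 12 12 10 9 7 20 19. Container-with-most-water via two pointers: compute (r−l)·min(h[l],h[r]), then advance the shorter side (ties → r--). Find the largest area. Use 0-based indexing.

max area = 240

l=0 r=18: min(4,19)*18=72 best=72 *, l++
l=1 r=18: min(2,19)*17=34 best=72, l++
l=2 r=18: min(15,19)*16=240 best=240 *, l++
l=3 r=18: min(7,19)*15=105 best=240, l++
l=4 r=18: min(4,19)*14=56 best=240, l++
l=5 r=18: min(7,19)*13=91 best=240, l++
l=6 r=18: min(2,19)*12=24 best=240, l++
l=7 r=18: min(12,19)*11=132 best=240, l++
l=8 r=18: min(13,19)*10=130 best=240, l++
l=9 r=18: min(6,19)*9=54 best=240, l++
l=10 r=18: min(15,19)*8=120 best=240, l++
l=11 r=18: min(19,19)*7=133 best=240, r--
l=11 r=17: min(19,20)*6=114 best=240, l++
l=12 r=17: min(12,20)*5=60 best=240, l++
l=13 r=17: min(12,20)*4=48 best=240, l++
l=14 r=17: min(10,20)*3=30 best=240, l++
l=15 r=17: min(9,20)*2=18 best=240, l++
l=16 r=17: min(7,20)*1=7 best=240, l++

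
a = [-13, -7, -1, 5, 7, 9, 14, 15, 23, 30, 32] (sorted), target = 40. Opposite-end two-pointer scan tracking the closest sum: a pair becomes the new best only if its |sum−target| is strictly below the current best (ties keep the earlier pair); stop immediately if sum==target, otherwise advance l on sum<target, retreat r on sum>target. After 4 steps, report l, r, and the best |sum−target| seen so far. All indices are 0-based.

l=4, r=10, best |Δ|=3

[0,10] -13+32=19 d=21 * → l++
[1,10] -7+32=25 d=15 * → l++
[2,10] -1+32=31 d=9 * → l++
[3,10] 5+32=37 d=3 * → l++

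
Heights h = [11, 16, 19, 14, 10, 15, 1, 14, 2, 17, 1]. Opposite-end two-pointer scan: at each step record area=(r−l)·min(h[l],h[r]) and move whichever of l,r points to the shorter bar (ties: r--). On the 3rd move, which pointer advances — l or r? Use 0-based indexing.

l=0 r=10: min(11,1)*10=10 best=10 *, r--
l=0 r=9: min(11,17)*9=99 best=99 *, l++
l=1 r=9: min(16,17)*8=128 best=128 *, l++

l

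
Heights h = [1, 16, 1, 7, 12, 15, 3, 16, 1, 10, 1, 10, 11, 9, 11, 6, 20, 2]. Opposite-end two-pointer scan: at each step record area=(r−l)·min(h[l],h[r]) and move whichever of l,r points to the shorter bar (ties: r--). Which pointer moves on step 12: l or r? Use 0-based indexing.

l=0 r=17: min(1,2)*17=17 best=17 *, l++
l=1 r=17: min(16,2)*16=32 best=32 *, r--
l=1 r=16: min(16,20)*15=240 best=240 *, l++
l=2 r=16: min(1,20)*14=14 best=240, l++
l=3 r=16: min(7,20)*13=91 best=240, l++
l=4 r=16: min(12,20)*12=144 best=240, l++
l=5 r=16: min(15,20)*11=165 best=240, l++
l=6 r=16: min(3,20)*10=30 best=240, l++
l=7 r=16: min(16,20)*9=144 best=240, l++
l=8 r=16: min(1,20)*8=8 best=240, l++
l=9 r=16: min(10,20)*7=70 best=240, l++
l=10 r=16: min(1,20)*6=6 best=240, l++

l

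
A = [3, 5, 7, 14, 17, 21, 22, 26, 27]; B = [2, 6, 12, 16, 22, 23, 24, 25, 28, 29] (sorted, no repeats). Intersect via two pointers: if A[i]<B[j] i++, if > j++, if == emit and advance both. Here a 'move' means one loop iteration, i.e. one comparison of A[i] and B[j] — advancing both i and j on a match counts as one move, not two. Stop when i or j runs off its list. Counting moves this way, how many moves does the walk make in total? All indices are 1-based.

[i=1,j=1] 3>2 → j++
[i=1,j=2] 3<6 → i++
[i=2,j=2] 5<6 → i++
[i=3,j=2] 7>6 → j++
[i=3,j=3] 7<12 → i++
[i=4,j=3] 14>12 → j++
[i=4,j=4] 14<16 → i++
[i=5,j=4] 17>16 → j++
[i=5,j=5] 17<22 → i++
[i=6,j=5] 21<22 → i++
[i=7,j=5] 22==22 emit → i++,j++
[i=8,j=6] 26>23 → j++
[i=8,j=7] 26>24 → j++
[i=8,j=8] 26>25 → j++
[i=8,j=9] 26<28 → i++
[i=9,j=9] 27<28 → i++

16 moves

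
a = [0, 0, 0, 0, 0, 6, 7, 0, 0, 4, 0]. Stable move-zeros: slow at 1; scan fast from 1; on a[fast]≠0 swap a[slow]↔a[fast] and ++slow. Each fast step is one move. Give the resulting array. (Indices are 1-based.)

slow=1 fast=1: a[fast]=0, fast++
slow=1 fast=2: a[fast]=0, fast++
slow=1 fast=3: a[fast]=0, fast++
slow=1 fast=4: a[fast]=0, fast++
slow=1 fast=5: a[fast]=0, fast++
slow=1 fast=6: a[fast]=6≠0 swap→a[1]=6, slow++,fast++
slow=2 fast=7: a[fast]=7≠0 swap→a[2]=7, slow++,fast++
slow=3 fast=8: a[fast]=0, fast++
slow=3 fast=9: a[fast]=0, fast++
slow=3 fast=10: a[fast]=4≠0 swap→a[3]=4, slow++,fast++
slow=4 fast=11: a[fast]=0, fast++

[6, 7, 4, 0, 0, 0, 0, 0, 0, 0, 0]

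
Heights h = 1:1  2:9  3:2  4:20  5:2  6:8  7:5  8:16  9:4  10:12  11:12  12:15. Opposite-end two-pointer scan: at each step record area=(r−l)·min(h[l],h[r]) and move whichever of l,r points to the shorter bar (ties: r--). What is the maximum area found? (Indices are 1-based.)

[1,12] min(1,15)*11=11 best=11 * → l++
[2,12] min(9,15)*10=90 best=90 * → l++
[3,12] min(2,15)*9=18 best=90 → l++
[4,12] min(20,15)*8=120 best=120 * → r--
[4,11] min(20,12)*7=84 best=120 → r--
[4,10] min(20,12)*6=72 best=120 → r--
[4,9] min(20,4)*5=20 best=120 → r--
[4,8] min(20,16)*4=64 best=120 → r--
[4,7] min(20,5)*3=15 best=120 → r--
[4,6] min(20,8)*2=16 best=120 → r--
[4,5] min(20,2)*1=2 best=120 → r--

max area = 120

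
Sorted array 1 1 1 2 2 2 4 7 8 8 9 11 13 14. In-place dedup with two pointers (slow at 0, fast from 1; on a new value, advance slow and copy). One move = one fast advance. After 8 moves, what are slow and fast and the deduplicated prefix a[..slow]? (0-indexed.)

slow=0 fast=1: a[fast]=1=a[slow] dup, fast++
slow=0 fast=2: a[fast]=1=a[slow] dup, fast++
slow=0 fast=3: a[fast]=2≠a[slow]=1 write a[1]=2, slow++,fast++
slow=1 fast=4: a[fast]=2=a[slow] dup, fast++
slow=1 fast=5: a[fast]=2=a[slow] dup, fast++
slow=1 fast=6: a[fast]=4≠a[slow]=2 write a[2]=4, slow++,fast++
slow=2 fast=7: a[fast]=7≠a[slow]=4 write a[3]=7, slow++,fast++
slow=3 fast=8: a[fast]=8≠a[slow]=7 write a[4]=8, slow++,fast++

slow=4, fast=9, prefix=[1, 2, 4, 7, 8]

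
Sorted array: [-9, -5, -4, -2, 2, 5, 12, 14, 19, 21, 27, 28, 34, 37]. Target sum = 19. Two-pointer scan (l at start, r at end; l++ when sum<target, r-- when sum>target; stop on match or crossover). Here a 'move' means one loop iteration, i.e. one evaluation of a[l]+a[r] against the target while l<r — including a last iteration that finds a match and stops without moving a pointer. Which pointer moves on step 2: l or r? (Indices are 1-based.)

r

l=1 r=14: -9+37=28 >19, r--
l=1 r=13: -9+34=25 >19, r--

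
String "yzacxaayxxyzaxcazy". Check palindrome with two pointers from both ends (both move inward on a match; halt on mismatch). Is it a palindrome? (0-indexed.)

[0,17] 'y'=='y' → l++,r--
[1,16] 'z'=='z' → l++,r--
[2,15] 'a'=='a' → l++,r--
[3,14] 'c'=='c' → l++,r--
[4,13] 'x'=='x' → l++,r--
[5,12] 'a'=='a' → l++,r--
[6,11] 'a'!='z' → stop

not a palindrome (mismatch at 6,11)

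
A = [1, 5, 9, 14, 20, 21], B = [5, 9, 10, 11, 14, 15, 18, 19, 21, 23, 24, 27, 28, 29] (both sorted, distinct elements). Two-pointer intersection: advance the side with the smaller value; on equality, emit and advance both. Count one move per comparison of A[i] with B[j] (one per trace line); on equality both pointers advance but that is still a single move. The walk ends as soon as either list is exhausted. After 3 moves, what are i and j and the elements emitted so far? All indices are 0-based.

i=3, j=2, emitted=[5, 9]

i=0 j=0: 1<5, i++
i=1 j=0: 5==5 emit, i++,j++
i=2 j=1: 9==9 emit, i++,j++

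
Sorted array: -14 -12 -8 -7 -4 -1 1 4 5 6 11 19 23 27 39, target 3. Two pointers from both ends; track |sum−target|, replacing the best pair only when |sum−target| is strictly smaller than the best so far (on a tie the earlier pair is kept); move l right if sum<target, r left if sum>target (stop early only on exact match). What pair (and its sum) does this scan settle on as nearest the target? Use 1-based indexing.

l=1 r=15: -14+39=25 d=22 *, r--
l=1 r=14: -14+27=13 d=10 *, r--
l=1 r=13: -14+23=9 d=6 *, r--
l=1 r=12: -14+19=5 d=2 *, r--
l=1 r=11: -14+11=-3 d=6, l++
l=2 r=11: -12+11=-1 d=4, l++
l=3 r=11: -8+11=3 d=0 *, stop

pair (-8, 11) with sum 3 (|Δ|=0)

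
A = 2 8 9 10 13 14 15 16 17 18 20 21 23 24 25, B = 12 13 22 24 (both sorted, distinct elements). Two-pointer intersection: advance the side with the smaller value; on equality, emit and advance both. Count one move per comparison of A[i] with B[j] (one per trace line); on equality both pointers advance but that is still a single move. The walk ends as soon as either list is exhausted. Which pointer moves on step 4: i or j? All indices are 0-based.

i

[i=0,j=0] 2<12 → i++
[i=1,j=0] 8<12 → i++
[i=2,j=0] 9<12 → i++
[i=3,j=0] 10<12 → i++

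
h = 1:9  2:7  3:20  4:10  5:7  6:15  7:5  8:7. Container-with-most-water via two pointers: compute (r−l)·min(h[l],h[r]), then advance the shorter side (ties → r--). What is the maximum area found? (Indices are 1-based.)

max area = 49

l=1 r=8: min(9,7)*7=49 best=49 *, r--
l=1 r=7: min(9,5)*6=30 best=49, r--
l=1 r=6: min(9,15)*5=45 best=49, l++
l=2 r=6: min(7,15)*4=28 best=49, l++
l=3 r=6: min(20,15)*3=45 best=49, r--
l=3 r=5: min(20,7)*2=14 best=49, r--
l=3 r=4: min(20,10)*1=10 best=49, r--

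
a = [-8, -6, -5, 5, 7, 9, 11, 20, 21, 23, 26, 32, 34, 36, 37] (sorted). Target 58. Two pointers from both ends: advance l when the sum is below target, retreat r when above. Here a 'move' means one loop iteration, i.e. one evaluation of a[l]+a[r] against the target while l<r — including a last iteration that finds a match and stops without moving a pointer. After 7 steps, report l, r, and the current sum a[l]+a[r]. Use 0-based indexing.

l=7, r=14, sum=57

l=0 r=14: -8+37=29 <58, l++
l=1 r=14: -6+37=31 <58, l++
l=2 r=14: -5+37=32 <58, l++
l=3 r=14: 5+37=42 <58, l++
l=4 r=14: 7+37=44 <58, l++
l=5 r=14: 9+37=46 <58, l++
l=6 r=14: 11+37=48 <58, l++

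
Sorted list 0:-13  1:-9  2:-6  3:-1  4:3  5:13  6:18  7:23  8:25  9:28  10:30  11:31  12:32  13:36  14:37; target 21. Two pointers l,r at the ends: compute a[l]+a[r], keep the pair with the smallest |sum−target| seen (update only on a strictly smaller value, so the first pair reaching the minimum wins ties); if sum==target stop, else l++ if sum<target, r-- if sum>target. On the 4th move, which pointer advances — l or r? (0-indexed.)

r

[0,14] -13+37=24 d=3 * → r--
[0,13] -13+36=23 d=2 * → r--
[0,12] -13+32=19 d=2 → l++
[1,12] -9+32=23 d=2 → r--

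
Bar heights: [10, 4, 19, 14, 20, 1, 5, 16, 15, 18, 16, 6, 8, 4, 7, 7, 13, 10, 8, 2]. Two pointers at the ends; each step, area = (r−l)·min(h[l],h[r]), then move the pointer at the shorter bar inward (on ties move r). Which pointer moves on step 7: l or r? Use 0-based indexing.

l=0 r=19: min(10,2)*19=38 best=38 *, r--
l=0 r=18: min(10,8)*18=144 best=144 *, r--
l=0 r=17: min(10,10)*17=170 best=170 *, r--
l=0 r=16: min(10,13)*16=160 best=170, l++
l=1 r=16: min(4,13)*15=60 best=170, l++
l=2 r=16: min(19,13)*14=182 best=182 *, r--
l=2 r=15: min(19,7)*13=91 best=182, r--

r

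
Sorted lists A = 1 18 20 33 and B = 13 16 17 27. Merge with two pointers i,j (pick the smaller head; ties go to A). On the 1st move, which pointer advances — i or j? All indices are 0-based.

i=0 j=0: A[i]=1<=B[j]=13 take 1, i++

i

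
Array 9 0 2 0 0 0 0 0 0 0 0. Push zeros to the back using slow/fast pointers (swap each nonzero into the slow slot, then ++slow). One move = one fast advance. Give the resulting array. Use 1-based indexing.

[9, 2, 0, 0, 0, 0, 0, 0, 0, 0, 0]

(s=1,f=1) a[fast]=9≠0 swap→a[1]=9 → slow++,fast++
(s=2,f=2) a[fast]=0 → fast++
(s=2,f=3) a[fast]=2≠0 swap→a[2]=2 → slow++,fast++
(s=3,f=4) a[fast]=0 → fast++
(s=3,f=5) a[fast]=0 → fast++
(s=3,f=6) a[fast]=0 → fast++
(s=3,f=7) a[fast]=0 → fast++
(s=3,f=8) a[fast]=0 → fast++
(s=3,f=9) a[fast]=0 → fast++
(s=3,f=10) a[fast]=0 → fast++
(s=3,f=11) a[fast]=0 → fast++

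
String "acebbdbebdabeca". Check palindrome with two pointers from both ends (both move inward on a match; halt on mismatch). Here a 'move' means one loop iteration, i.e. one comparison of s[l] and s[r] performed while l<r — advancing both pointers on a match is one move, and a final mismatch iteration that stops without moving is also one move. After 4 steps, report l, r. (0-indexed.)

l=0 r=14: 'a'=='a', l++,r--
l=1 r=13: 'c'=='c', l++,r--
l=2 r=12: 'e'=='e', l++,r--
l=3 r=11: 'b'=='b', l++,r--

l=4, r=10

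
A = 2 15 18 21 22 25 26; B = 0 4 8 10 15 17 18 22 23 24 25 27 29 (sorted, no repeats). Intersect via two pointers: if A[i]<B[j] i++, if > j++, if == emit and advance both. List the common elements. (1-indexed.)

intersection = [15, 18, 22, 25]

[i=1,j=1] 2>0 → j++
[i=1,j=2] 2<4 → i++
[i=2,j=2] 15>4 → j++
[i=2,j=3] 15>8 → j++
[i=2,j=4] 15>10 → j++
[i=2,j=5] 15==15 emit → i++,j++
[i=3,j=6] 18>17 → j++
[i=3,j=7] 18==18 emit → i++,j++
[i=4,j=8] 21<22 → i++
[i=5,j=8] 22==22 emit → i++,j++
[i=6,j=9] 25>23 → j++
[i=6,j=10] 25>24 → j++
[i=6,j=11] 25==25 emit → i++,j++
[i=7,j=12] 26<27 → i++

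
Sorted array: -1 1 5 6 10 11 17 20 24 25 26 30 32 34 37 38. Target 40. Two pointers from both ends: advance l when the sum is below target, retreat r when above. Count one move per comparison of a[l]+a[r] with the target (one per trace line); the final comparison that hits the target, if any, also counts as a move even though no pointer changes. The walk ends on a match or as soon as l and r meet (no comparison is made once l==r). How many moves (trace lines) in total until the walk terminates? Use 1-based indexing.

6 moves

l=1 r=16: -1+38=37 <40, l++
l=2 r=16: 1+38=39 <40, l++
l=3 r=16: 5+38=43 >40, r--
l=3 r=15: 5+37=42 >40, r--
l=3 r=14: 5+34=39 <40, l++
l=4 r=14: 6+34=40, found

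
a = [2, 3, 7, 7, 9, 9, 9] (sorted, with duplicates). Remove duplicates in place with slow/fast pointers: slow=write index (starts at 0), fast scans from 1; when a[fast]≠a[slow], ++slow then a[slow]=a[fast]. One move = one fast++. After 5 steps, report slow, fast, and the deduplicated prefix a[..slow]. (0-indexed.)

slow=3, fast=6, prefix=[2, 3, 7, 9]

(s=0,f=1) a[fast]=3≠a[slow]=2 write a[1]=3 → slow++,fast++
(s=1,f=2) a[fast]=7≠a[slow]=3 write a[2]=7 → slow++,fast++
(s=2,f=3) a[fast]=7=a[slow] dup → fast++
(s=2,f=4) a[fast]=9≠a[slow]=7 write a[3]=9 → slow++,fast++
(s=3,f=5) a[fast]=9=a[slow] dup → fast++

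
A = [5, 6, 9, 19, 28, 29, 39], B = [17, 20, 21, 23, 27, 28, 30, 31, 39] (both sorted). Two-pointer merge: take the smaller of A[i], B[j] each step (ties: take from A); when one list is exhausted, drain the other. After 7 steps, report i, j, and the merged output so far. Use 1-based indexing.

i=1 j=1: A[i]=5<=B[j]=17 take 5, i++
i=2 j=1: A[i]=6<=B[j]=17 take 6, i++
i=3 j=1: A[i]=9<=B[j]=17 take 9, i++
i=4 j=1: A[i]=19>B[j]=17 take 17, j++
i=4 j=2: A[i]=19<=B[j]=20 take 19, i++
i=5 j=2: A[i]=28>B[j]=20 take 20, j++
i=5 j=3: A[i]=28>B[j]=21 take 21, j++

i=5, j=4, merged so far=[5, 6, 9, 17, 19, 20, 21]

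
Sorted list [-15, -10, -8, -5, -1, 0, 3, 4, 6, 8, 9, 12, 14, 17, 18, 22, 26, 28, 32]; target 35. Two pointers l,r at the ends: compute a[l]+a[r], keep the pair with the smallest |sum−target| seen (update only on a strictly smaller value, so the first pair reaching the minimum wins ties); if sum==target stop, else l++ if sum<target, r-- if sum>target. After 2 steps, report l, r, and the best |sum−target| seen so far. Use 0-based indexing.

[0,18] -15+32=17 d=18 * → l++
[1,18] -10+32=22 d=13 * → l++

l=2, r=18, best |Δ|=13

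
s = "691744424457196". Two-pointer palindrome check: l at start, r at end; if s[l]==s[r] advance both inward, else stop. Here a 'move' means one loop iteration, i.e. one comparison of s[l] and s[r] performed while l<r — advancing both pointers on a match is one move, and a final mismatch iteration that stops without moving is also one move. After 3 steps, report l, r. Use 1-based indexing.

l=4, r=12

[1,15] '6'=='6' → l++,r--
[2,14] '9'=='9' → l++,r--
[3,13] '1'=='1' → l++,r--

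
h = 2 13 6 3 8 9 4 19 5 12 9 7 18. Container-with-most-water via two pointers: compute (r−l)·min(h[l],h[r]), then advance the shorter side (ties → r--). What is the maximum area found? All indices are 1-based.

[1,13] min(2,18)*12=24 best=24 * → l++
[2,13] min(13,18)*11=143 best=143 * → l++
[3,13] min(6,18)*10=60 best=143 → l++
[4,13] min(3,18)*9=27 best=143 → l++
[5,13] min(8,18)*8=64 best=143 → l++
[6,13] min(9,18)*7=63 best=143 → l++
[7,13] min(4,18)*6=24 best=143 → l++
[8,13] min(19,18)*5=90 best=143 → r--
[8,12] min(19,7)*4=28 best=143 → r--
[8,11] min(19,9)*3=27 best=143 → r--
[8,10] min(19,12)*2=24 best=143 → r--
[8,9] min(19,5)*1=5 best=143 → r--

max area = 143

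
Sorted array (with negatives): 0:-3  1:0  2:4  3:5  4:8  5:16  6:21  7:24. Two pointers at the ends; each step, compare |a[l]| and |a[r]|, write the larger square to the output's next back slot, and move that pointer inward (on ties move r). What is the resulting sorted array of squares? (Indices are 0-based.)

l=0 r=7: |-3|<=|24| out[7]=576, r--
l=0 r=6: |-3|<=|21| out[6]=441, r--
l=0 r=5: |-3|<=|16| out[5]=256, r--
l=0 r=4: |-3|<=|8| out[4]=64, r--
l=0 r=3: |-3|<=|5| out[3]=25, r--
l=0 r=2: |-3|<=|4| out[2]=16, r--
l=0 r=1: |-3|>|0| out[1]=9, l++
l=1 r=1: |0|<=|0| out[0]=0, r--

[0, 9, 16, 25, 64, 256, 441, 576]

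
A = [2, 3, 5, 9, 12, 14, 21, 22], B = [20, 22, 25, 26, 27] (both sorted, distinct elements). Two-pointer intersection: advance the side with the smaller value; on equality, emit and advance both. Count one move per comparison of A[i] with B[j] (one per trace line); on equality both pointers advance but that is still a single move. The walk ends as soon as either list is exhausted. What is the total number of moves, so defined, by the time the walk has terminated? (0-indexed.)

9 moves

[i=0,j=0] 2<20 → i++
[i=1,j=0] 3<20 → i++
[i=2,j=0] 5<20 → i++
[i=3,j=0] 9<20 → i++
[i=4,j=0] 12<20 → i++
[i=5,j=0] 14<20 → i++
[i=6,j=0] 21>20 → j++
[i=6,j=1] 21<22 → i++
[i=7,j=1] 22==22 emit → i++,j++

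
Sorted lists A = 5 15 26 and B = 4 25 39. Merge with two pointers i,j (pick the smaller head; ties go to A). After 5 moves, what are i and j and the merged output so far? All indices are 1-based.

i=1 j=1: A[i]=5>B[j]=4 take 4, j++
i=1 j=2: A[i]=5<=B[j]=25 take 5, i++
i=2 j=2: A[i]=15<=B[j]=25 take 15, i++
i=3 j=2: A[i]=26>B[j]=25 take 25, j++
i=3 j=3: A[i]=26<=B[j]=39 take 26, i++

i=4, j=3, merged so far=[4, 5, 15, 25, 26]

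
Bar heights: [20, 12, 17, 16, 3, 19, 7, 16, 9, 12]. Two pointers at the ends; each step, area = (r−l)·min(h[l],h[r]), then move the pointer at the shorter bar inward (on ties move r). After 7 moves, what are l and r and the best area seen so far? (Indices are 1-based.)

l=1, r=3, best area=112

l=1 r=10: min(20,12)*9=108 best=108 *, r--
l=1 r=9: min(20,9)*8=72 best=108, r--
l=1 r=8: min(20,16)*7=112 best=112 *, r--
l=1 r=7: min(20,7)*6=42 best=112, r--
l=1 r=6: min(20,19)*5=95 best=112, r--
l=1 r=5: min(20,3)*4=12 best=112, r--
l=1 r=4: min(20,16)*3=48 best=112, r--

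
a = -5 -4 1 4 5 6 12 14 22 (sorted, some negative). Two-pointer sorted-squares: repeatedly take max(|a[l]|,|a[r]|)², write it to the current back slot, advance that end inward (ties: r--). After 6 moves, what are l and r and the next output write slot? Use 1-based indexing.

l=1 r=9: |-5|<=|22| out[9]=484, r--
l=1 r=8: |-5|<=|14| out[8]=196, r--
l=1 r=7: |-5|<=|12| out[7]=144, r--
l=1 r=6: |-5|<=|6| out[6]=36, r--
l=1 r=5: |-5|<=|5| out[5]=25, r--
l=1 r=4: |-5|>|4| out[4]=25, l++

l=2, r=4, next write slot=3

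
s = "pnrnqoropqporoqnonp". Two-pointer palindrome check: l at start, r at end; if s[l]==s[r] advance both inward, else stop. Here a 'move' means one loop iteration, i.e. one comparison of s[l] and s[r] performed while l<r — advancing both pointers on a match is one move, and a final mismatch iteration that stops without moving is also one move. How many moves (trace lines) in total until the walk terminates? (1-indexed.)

[1,19] 'p'=='p' → l++,r--
[2,18] 'n'=='n' → l++,r--
[3,17] 'r'!='o' → stop

3 moves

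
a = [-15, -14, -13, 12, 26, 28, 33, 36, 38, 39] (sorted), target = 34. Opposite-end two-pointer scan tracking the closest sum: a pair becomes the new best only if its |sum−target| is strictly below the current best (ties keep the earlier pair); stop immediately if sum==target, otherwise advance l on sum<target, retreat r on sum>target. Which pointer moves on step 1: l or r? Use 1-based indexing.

l

[1,10] -15+39=24 d=10 * → l++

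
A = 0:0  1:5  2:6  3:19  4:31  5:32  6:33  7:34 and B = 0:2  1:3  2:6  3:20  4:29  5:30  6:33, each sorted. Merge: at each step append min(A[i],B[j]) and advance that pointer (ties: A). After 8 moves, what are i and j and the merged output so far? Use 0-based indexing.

i=0 j=0: A[i]=0<=B[j]=2 take 0, i++
i=1 j=0: A[i]=5>B[j]=2 take 2, j++
i=1 j=1: A[i]=5>B[j]=3 take 3, j++
i=1 j=2: A[i]=5<=B[j]=6 take 5, i++
i=2 j=2: A[i]=6<=B[j]=6 take 6, i++
i=3 j=2: A[i]=19>B[j]=6 take 6, j++
i=3 j=3: A[i]=19<=B[j]=20 take 19, i++
i=4 j=3: A[i]=31>B[j]=20 take 20, j++

i=4, j=4, merged so far=[0, 2, 3, 5, 6, 6, 19, 20]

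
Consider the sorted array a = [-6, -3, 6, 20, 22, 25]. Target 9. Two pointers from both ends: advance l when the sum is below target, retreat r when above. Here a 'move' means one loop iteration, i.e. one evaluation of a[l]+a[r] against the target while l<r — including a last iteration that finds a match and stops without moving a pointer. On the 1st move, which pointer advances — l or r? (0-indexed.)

r

[0,5] -6+25=19 >9 → r--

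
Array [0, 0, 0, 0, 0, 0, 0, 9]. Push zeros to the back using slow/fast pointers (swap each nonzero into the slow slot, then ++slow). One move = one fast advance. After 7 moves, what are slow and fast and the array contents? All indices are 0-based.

slow=0 fast=0: a[fast]=0, fast++
slow=0 fast=1: a[fast]=0, fast++
slow=0 fast=2: a[fast]=0, fast++
slow=0 fast=3: a[fast]=0, fast++
slow=0 fast=4: a[fast]=0, fast++
slow=0 fast=5: a[fast]=0, fast++
slow=0 fast=6: a[fast]=0, fast++

slow=0, fast=7, a=[0, 0, 0, 0, 0, 0, 0, 9]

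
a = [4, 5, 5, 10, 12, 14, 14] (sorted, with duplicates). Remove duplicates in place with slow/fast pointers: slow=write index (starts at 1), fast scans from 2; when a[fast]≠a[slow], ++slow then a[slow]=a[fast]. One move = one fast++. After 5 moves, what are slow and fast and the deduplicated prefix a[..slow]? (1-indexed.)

slow=5, fast=7, prefix=[4, 5, 10, 12, 14]

slow=1 fast=2: a[fast]=5≠a[slow]=4 write a[2]=5, slow++,fast++
slow=2 fast=3: a[fast]=5=a[slow] dup, fast++
slow=2 fast=4: a[fast]=10≠a[slow]=5 write a[3]=10, slow++,fast++
slow=3 fast=5: a[fast]=12≠a[slow]=10 write a[4]=12, slow++,fast++
slow=4 fast=6: a[fast]=14≠a[slow]=12 write a[5]=14, slow++,fast++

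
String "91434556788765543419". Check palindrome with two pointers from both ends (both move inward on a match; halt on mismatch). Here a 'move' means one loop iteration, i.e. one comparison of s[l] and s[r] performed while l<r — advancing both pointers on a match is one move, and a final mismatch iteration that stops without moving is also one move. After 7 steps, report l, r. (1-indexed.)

l=1 r=20: '9'=='9', l++,r--
l=2 r=19: '1'=='1', l++,r--
l=3 r=18: '4'=='4', l++,r--
l=4 r=17: '3'=='3', l++,r--
l=5 r=16: '4'=='4', l++,r--
l=6 r=15: '5'=='5', l++,r--
l=7 r=14: '5'=='5', l++,r--

l=8, r=13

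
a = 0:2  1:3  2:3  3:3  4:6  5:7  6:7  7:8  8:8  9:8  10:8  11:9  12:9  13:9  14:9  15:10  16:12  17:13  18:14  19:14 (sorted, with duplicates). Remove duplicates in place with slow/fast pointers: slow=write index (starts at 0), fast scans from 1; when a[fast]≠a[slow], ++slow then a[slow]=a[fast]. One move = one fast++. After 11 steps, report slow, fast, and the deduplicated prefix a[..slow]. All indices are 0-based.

slow=5, fast=12, prefix=[2, 3, 6, 7, 8, 9]

(s=0,f=1) a[fast]=3≠a[slow]=2 write a[1]=3 → slow++,fast++
(s=1,f=2) a[fast]=3=a[slow] dup → fast++
(s=1,f=3) a[fast]=3=a[slow] dup → fast++
(s=1,f=4) a[fast]=6≠a[slow]=3 write a[2]=6 → slow++,fast++
(s=2,f=5) a[fast]=7≠a[slow]=6 write a[3]=7 → slow++,fast++
(s=3,f=6) a[fast]=7=a[slow] dup → fast++
(s=3,f=7) a[fast]=8≠a[slow]=7 write a[4]=8 → slow++,fast++
(s=4,f=8) a[fast]=8=a[slow] dup → fast++
(s=4,f=9) a[fast]=8=a[slow] dup → fast++
(s=4,f=10) a[fast]=8=a[slow] dup → fast++
(s=4,f=11) a[fast]=9≠a[slow]=8 write a[5]=9 → slow++,fast++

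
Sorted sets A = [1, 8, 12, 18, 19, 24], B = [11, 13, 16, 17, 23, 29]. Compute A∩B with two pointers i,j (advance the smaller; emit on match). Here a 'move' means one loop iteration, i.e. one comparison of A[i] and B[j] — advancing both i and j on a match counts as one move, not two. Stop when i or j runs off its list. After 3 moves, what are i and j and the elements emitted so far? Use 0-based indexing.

i=2, j=1, emitted=[]

[i=0,j=0] 1<11 → i++
[i=1,j=0] 8<11 → i++
[i=2,j=0] 12>11 → j++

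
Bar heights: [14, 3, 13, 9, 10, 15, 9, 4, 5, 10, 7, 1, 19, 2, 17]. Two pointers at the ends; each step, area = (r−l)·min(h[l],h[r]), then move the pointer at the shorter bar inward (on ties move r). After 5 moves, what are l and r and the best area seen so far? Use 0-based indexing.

[0,14] min(14,17)*14=196 best=196 * → l++
[1,14] min(3,17)*13=39 best=196 → l++
[2,14] min(13,17)*12=156 best=196 → l++
[3,14] min(9,17)*11=99 best=196 → l++
[4,14] min(10,17)*10=100 best=196 → l++

l=5, r=14, best area=196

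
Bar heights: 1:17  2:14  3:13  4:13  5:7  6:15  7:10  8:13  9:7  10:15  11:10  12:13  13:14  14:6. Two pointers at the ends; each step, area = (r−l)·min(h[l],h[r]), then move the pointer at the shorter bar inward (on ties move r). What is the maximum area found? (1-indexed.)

l=1 r=14: min(17,6)*13=78 best=78 *, r--
l=1 r=13: min(17,14)*12=168 best=168 *, r--
l=1 r=12: min(17,13)*11=143 best=168, r--
l=1 r=11: min(17,10)*10=100 best=168, r--
l=1 r=10: min(17,15)*9=135 best=168, r--
l=1 r=9: min(17,7)*8=56 best=168, r--
l=1 r=8: min(17,13)*7=91 best=168, r--
l=1 r=7: min(17,10)*6=60 best=168, r--
l=1 r=6: min(17,15)*5=75 best=168, r--
l=1 r=5: min(17,7)*4=28 best=168, r--
l=1 r=4: min(17,13)*3=39 best=168, r--
l=1 r=3: min(17,13)*2=26 best=168, r--
l=1 r=2: min(17,14)*1=14 best=168, r--

max area = 168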